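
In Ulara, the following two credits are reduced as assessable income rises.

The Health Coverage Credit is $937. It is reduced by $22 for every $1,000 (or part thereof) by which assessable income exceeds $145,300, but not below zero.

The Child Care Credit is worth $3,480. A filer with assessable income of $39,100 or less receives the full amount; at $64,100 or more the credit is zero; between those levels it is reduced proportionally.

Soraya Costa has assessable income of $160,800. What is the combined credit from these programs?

$585

Health Coverage Credit: income exceeds $145,300 by $15,500, which is 16 full-or-partial $1,000 increments; reduction = 16 × $22 = $352, leaving $585.
Child Care Credit: $160,800 is at or above $64,100, so the credit is $0.
Total: $585 + $0 = $585.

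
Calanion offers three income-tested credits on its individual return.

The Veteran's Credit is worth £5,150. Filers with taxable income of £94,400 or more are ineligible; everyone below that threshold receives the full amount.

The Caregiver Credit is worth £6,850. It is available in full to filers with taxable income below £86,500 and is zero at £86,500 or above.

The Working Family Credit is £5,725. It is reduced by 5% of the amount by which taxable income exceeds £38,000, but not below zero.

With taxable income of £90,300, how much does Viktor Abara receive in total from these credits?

£8,260

Veteran's Credit: £90,300 is below the £94,400 cutoff, so the full £5,150 applies.
Caregiver Credit: £90,300 meets or exceeds the £86,500 cutoff, so the credit is £0.
Working Family Credit: 5% of the £52,300 excess over £38,000 is £2,615; credit = £5,725 − £2,615 = £3,110.
Total: £5,150 + £0 + £3,110 = £8,260.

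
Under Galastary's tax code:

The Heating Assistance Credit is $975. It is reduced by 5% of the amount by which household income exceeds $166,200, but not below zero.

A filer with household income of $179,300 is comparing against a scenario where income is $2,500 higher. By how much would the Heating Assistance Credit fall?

$125

At $179,300 — 5% of the $13,100 excess over $166,200 is $655; credit = $975 − $655 = $320.
At $181,800 — 5% of the $15,600 excess over $166,200 is $780; credit = $975 − $780 = $195.
Lost: $320 − $195 = $125.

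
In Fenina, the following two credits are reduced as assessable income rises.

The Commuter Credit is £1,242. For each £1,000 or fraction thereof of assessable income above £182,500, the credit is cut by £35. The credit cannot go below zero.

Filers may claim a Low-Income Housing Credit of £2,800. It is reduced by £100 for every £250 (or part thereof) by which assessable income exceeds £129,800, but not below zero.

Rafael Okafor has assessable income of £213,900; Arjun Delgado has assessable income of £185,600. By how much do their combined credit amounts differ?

£980

Rafael (£213,900): Commuter Credit: income exceeds £182,500 by £31,400, which is 32 full-or-partial £1,000 increments; reduction = 32 × £35 = £1,120, leaving £122. Low-Income Housing Credit: income exceeds £129,800 by £84,100 → 337 increments × £100 = £33,700 ≥ base, so the credit is £0. total £122 + £0 = £122
Arjun (£185,600): Commuter Credit: income exceeds £182,500 by £3,100, which is 4 full-or-partial £1,000 increments; reduction = 4 × £35 = £140, leaving £1,102. Low-Income Housing Credit: income exceeds £129,800 by £55,800 → 224 increments × £100 = £22,400 ≥ base, so the credit is £0. total £1,102 + £0 = £1,102
Difference: |£122 − £1,102| = £980.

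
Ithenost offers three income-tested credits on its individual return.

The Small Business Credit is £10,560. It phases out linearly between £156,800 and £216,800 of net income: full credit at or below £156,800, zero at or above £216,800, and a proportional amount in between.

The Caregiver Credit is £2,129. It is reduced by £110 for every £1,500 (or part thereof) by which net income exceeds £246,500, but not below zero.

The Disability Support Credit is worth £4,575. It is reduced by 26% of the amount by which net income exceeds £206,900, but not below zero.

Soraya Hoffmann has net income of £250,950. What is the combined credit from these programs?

£1,799

Small Business Credit: £250,950 is at or above £216,800, so the credit is £0.
Caregiver Credit: income exceeds £246,500 by £4,450, which is 3 full-or-partial £1,500 increments; reduction = 3 × £110 = £330, leaving £1,799.
Disability Support Credit: 26% of the £44,050 excess over £206,900 is £11,453 ≥ base, so the credit is £0.
Total: £0 + £1,799 + £0 = £1,799.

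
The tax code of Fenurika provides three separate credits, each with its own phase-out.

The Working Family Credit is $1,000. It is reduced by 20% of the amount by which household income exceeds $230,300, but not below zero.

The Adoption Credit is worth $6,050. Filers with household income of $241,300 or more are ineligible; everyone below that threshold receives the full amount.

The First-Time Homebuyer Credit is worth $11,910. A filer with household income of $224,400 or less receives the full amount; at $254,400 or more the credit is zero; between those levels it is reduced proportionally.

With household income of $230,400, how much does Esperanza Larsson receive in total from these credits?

$16,558

Working Family Credit: 20% of the $100 excess over $230,300 is $20; credit = $1,000 − $20 = $980.
Adoption Credit: $230,400 is below the $241,300 cutoff, so the full $6,050 applies.
First-Time Homebuyer Credit: $230,400 is $6,000 into a $30,000 phase-out range, leaving 24,000/30,000 of the credit: $11,910 × 24,000/30,000 = $9,528.
Total: $980 + $6,050 + $9,528 = $16,558.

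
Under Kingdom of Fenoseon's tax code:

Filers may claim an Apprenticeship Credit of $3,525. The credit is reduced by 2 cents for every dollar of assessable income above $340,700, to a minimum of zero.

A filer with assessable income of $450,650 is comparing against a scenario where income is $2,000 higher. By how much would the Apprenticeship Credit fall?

At $450,650 — 2% of the $109,950 excess over $340,700 is $2,199; credit = $3,525 − $2,199 = $1,326.
At $452,650 — 2% of the $111,950 excess over $340,700 is $2,239; credit = $3,525 − $2,239 = $1,286.
Lost: $1,326 − $1,286 = $40.

$40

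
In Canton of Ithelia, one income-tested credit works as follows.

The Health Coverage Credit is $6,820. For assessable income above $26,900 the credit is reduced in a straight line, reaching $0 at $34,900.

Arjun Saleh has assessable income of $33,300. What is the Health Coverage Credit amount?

Health Coverage Credit: $33,300 is $6,400 into a $8,000 phase-out range, leaving 1,600/8,000 of the credit: $6,820 × 1,600/8,000 = $1,364.

$1,364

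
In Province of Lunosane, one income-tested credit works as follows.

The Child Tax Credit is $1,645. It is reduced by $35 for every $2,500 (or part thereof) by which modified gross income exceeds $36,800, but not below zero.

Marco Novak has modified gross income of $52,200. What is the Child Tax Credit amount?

Child Tax Credit: income exceeds $36,800 by $15,400, which is 7 full-or-partial $2,500 increments; reduction = 7 × $35 = $245, leaving $1,400.

$1,400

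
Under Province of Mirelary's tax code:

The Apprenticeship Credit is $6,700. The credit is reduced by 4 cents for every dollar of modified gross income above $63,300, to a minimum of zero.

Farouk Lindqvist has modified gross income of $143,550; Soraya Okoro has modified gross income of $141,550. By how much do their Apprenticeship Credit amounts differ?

$80

Farouk ($143,550): Apprenticeship Credit: 4% of the $80,250 excess over $63,300 is $3,210; credit = $6,700 − $3,210 = $3,490.
Soraya ($141,550): Apprenticeship Credit: 4% of the $78,250 excess over $63,300 is $3,130; credit = $6,700 − $3,130 = $3,570.
Difference: |$3,490 − $3,570| = $80.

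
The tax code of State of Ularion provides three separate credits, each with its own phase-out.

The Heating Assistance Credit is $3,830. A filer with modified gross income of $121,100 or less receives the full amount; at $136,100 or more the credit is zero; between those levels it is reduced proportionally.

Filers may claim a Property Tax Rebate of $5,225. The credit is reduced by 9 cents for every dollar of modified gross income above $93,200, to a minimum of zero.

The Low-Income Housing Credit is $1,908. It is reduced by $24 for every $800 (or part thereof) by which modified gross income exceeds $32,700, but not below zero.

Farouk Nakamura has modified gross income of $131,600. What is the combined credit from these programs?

$2,918

Heating Assistance Credit: $131,600 is $10,500 into a $15,000 phase-out range, leaving 4,500/15,000 of the credit: $3,830 × 4,500/15,000 = $1,149.
Property Tax Rebate: 9% of the $38,400 excess over $93,200 is $3,456; credit = $5,225 − $3,456 = $1,769.
Low-Income Housing Credit: income exceeds $32,700 by $98,900 → 124 increments × $24 = $2,976 ≥ base, so the credit is $0.
Total: $1,149 + $1,769 + $0 = $2,918.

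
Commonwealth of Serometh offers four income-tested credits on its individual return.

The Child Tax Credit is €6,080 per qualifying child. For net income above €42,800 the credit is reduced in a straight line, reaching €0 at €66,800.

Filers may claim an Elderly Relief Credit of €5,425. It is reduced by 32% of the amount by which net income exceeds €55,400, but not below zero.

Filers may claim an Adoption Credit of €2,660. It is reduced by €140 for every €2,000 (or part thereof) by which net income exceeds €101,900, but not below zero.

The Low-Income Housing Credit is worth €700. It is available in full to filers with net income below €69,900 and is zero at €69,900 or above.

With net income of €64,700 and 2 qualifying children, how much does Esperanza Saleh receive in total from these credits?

€6,873

Child Tax Credit: base = 2 × €6,080 = €12,160. €64,700 is €21,900 into a €24,000 phase-out range, leaving 2,100/24,000 of the credit: €12,160 × 2,100/24,000 = €1,064.
Elderly Relief Credit: 32% of the €9,300 excess over €55,400 is €2,976; credit = €5,425 − €2,976 = €2,449.
Adoption Credit: €64,700 is at or below the €101,900 threshold, so the full €2,660 applies.
Low-Income Housing Credit: €64,700 is below the €69,900 cutoff, so the full €700 applies.
Total: €1,064 + €2,449 + €2,660 + €700 = €6,873.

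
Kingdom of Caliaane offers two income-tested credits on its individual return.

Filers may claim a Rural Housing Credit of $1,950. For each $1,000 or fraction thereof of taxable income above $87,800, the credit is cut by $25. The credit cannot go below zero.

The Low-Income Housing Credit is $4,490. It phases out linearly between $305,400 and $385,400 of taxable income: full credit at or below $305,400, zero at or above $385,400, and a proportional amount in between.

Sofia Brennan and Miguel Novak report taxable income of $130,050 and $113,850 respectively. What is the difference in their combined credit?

$400

Sofia ($130,050): Rural Housing Credit: income exceeds $87,800 by $42,250, which is 43 full-or-partial $1,000 increments; reduction = 43 × $25 = $1,075, leaving $875. Low-Income Housing Credit: $130,050 is at or below the $305,400 threshold, so the full $4,490 applies. total $875 + $4,490 = $5,365
Miguel ($113,850): Rural Housing Credit: income exceeds $87,800 by $26,050, which is 27 full-or-partial $1,000 increments; reduction = 27 × $25 = $675, leaving $1,275. Low-Income Housing Credit: $113,850 is at or below the $305,400 threshold, so the full $4,490 applies. total $1,275 + $4,490 = $5,765
Difference: |$5,365 − $5,765| = $400.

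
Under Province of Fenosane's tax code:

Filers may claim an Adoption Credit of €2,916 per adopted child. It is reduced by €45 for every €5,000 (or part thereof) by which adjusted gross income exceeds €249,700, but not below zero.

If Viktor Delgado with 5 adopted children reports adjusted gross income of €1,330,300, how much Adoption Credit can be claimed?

€4,815

Adoption Credit: base = 5 × €2,916 = €14,580. income exceeds €249,700 by €1,080,600, which is 217 full-or-partial €5,000 increments; reduction = 217 × €45 = €9,765, leaving €4,815.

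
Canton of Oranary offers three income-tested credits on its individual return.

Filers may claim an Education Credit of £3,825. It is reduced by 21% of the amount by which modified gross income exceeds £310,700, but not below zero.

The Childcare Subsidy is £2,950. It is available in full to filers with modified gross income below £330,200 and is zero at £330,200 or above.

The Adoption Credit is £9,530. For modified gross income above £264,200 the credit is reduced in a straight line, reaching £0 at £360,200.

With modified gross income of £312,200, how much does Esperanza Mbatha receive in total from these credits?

£11,225

Education Credit: 21% of the £1,500 excess over £310,700 is £315; credit = £3,825 − £315 = £3,510.
Childcare Subsidy: £312,200 is below the £330,200 cutoff, so the full £2,950 applies.
Adoption Credit: £312,200 is £48,000 into a £96,000 phase-out range, leaving 48,000/96,000 of the credit: £9,530 × 48,000/96,000 = £4,765.
Total: £3,510 + £2,950 + £4,765 = £11,225.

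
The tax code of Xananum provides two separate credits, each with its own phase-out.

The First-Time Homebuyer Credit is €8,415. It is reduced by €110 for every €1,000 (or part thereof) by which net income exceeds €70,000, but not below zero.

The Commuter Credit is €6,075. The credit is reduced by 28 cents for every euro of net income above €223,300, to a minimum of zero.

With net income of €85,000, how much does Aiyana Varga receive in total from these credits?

First-Time Homebuyer Credit: income exceeds €70,000 by €15,000, which is 15 full-or-partial €1,000 increments; reduction = 15 × €110 = €1,650, leaving €6,765.
Commuter Credit: €85,000 is at or below the €223,300 threshold, so the full €6,075 applies.
Total: €6,765 + €6,075 = €12,840.

€12,840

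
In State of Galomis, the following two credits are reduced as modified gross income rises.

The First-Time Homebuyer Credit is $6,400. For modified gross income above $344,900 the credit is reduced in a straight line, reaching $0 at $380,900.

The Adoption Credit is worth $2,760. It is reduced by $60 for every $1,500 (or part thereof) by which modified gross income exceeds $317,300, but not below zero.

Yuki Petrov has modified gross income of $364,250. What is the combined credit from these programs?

First-Time Homebuyer Credit: $364,250 is $19,350 into a $36,000 phase-out range, leaving 16,650/36,000 of the credit: $6,400 × 16,650/36,000 = $2,960.
Adoption Credit: income exceeds $317,300 by $46,950, which is 32 full-or-partial $1,500 increments; reduction = 32 × $60 = $1,920, leaving $840.
Total: $2,960 + $840 = $3,800.

$3,800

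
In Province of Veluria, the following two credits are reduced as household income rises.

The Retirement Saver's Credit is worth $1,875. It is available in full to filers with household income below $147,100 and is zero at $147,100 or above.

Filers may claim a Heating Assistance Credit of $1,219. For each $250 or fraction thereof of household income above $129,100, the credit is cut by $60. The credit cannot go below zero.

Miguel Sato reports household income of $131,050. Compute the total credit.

$2,614

Retirement Saver's Credit: $131,050 is below the $147,100 cutoff, so the full $1,875 applies.
Heating Assistance Credit: income exceeds $129,100 by $1,950, which is 8 full-or-partial $250 increments; reduction = 8 × $60 = $480, leaving $739.
Total: $1,875 + $739 = $2,614.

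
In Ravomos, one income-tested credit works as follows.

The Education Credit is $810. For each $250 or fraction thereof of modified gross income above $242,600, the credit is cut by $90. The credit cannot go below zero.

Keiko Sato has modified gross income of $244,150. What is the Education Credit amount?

Education Credit: income exceeds $242,600 by $1,550, which is 7 full-or-partial $250 increments; reduction = 7 × $90 = $630, leaving $180.

$180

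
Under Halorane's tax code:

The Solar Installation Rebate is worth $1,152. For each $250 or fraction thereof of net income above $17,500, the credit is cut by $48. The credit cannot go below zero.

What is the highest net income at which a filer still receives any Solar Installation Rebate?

After 23 increments the reduction is 23 × $48 = $1,104, leaving $48; one more increment wipes it out. Increment 23 ends at excess 23 × $250 = $5,750, so the highest qualifying income is $17,500 + $5,750 = $23,250.

$23,250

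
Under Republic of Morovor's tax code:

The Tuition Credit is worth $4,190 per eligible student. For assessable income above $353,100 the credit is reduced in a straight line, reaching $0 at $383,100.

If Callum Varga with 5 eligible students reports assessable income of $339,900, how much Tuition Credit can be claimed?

$20,950

Tuition Credit: base = 5 × $4,190 = $20,950. $339,900 is at or below the $353,100 threshold, so the full $20,950 applies.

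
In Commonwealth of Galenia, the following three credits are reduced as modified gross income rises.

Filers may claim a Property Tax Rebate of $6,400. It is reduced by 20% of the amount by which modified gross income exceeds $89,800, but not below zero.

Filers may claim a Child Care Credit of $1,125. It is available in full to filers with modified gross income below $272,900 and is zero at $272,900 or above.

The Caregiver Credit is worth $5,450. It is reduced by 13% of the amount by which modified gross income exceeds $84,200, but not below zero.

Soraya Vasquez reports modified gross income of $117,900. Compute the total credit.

$2,974

Property Tax Rebate: 20% of the $28,100 excess over $89,800 is $5,620; credit = $6,400 − $5,620 = $780.
Child Care Credit: $117,900 is below the $272,900 cutoff, so the full $1,125 applies.
Caregiver Credit: 13% of the $33,700 excess over $84,200 is $4,381; credit = $5,450 − $4,381 = $1,069.
Total: $780 + $1,125 + $1,069 = $2,974.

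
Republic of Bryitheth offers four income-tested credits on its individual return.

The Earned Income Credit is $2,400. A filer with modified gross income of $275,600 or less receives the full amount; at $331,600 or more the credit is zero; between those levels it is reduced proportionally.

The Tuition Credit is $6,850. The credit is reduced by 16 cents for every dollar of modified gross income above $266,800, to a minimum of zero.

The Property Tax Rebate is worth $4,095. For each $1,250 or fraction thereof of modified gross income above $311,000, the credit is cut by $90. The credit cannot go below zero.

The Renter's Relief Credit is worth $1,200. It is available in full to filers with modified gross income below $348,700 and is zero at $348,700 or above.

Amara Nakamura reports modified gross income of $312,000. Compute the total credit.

Earned Income Credit: $312,000 is $36,400 into a $56,000 phase-out range, leaving 19,600/56,000 of the credit: $2,400 × 19,600/56,000 = $840.
Tuition Credit: 16% of the $45,200 excess over $266,800 is $7,232 ≥ base, so the credit is $0.
Property Tax Rebate: income exceeds $311,000 by $1,000, which is 1 full-or-partial $1,250 increment; reduction = 1 × $90 = $90, leaving $4,005.
Renter's Relief Credit: $312,000 is below the $348,700 cutoff, so the full $1,200 applies.
Total: $840 + $0 + $4,005 + $1,200 = $6,045.

$6,045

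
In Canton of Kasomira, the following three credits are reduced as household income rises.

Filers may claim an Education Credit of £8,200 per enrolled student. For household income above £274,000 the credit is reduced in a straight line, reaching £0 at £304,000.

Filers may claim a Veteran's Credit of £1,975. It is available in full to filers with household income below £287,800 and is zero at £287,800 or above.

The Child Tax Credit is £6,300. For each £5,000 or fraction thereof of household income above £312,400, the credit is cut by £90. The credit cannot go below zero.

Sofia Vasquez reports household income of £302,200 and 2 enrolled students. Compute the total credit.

£7,284

Education Credit: base = 2 × £8,200 = £16,400. £302,200 is £28,200 into a £30,000 phase-out range, leaving 1,800/30,000 of the credit: £16,400 × 1,800/30,000 = £984.
Veteran's Credit: £302,200 meets or exceeds the £287,800 cutoff, so the credit is £0.
Child Tax Credit: £302,200 is at or below the £312,400 threshold, so the full £6,300 applies.
Total: £984 + £0 + £6,300 = £7,284.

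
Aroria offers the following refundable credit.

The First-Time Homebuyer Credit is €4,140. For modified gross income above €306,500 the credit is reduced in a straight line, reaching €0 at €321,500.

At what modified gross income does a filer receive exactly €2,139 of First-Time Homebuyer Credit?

€313,750

€2,139 is 2,139/4,140 of the full €4,140, so 2,001/4,140 of the €15,000 range has been used: income = €306,500 + €15,000 × 2,001/4,140 = €313,750.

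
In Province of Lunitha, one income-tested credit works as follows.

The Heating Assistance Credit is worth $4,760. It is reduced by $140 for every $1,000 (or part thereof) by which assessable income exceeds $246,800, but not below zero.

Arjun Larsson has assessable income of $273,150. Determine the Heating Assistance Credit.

Heating Assistance Credit: income exceeds $246,800 by $26,350, which is 27 full-or-partial $1,000 increments; reduction = 27 × $140 = $3,780, leaving $980.

$980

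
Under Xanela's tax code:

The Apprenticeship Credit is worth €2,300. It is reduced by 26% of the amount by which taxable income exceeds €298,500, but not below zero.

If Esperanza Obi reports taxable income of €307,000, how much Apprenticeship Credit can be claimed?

€90

Apprenticeship Credit: 26% of the €8,500 excess over €298,500 is €2,210; credit = €2,300 − €2,210 = €90.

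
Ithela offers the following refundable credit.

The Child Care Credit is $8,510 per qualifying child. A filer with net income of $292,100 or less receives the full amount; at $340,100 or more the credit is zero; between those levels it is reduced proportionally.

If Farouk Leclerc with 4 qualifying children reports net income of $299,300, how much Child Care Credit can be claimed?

Child Care Credit: base = 4 × $8,510 = $34,040. $299,300 is $7,200 into a $48,000 phase-out range, leaving 40,800/48,000 of the credit: $34,040 × 40,800/48,000 = $28,934.

$28,934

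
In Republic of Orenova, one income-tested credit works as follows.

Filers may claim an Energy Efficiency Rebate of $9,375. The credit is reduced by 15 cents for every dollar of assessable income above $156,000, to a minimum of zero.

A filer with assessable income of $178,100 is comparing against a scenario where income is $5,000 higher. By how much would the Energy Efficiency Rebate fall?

$750

At $178,100 — 15% of the $22,100 excess over $156,000 is $3,315; credit = $9,375 − $3,315 = $6,060.
At $183,100 — 15% of the $27,100 excess over $156,000 is $4,065; credit = $9,375 − $4,065 = $5,310.
Lost: $6,060 − $5,310 = $750.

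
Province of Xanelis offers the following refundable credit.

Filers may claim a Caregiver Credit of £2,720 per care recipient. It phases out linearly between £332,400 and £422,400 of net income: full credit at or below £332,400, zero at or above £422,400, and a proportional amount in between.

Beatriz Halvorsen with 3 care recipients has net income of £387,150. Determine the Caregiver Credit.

£3,196

Caregiver Credit: base = 3 × £2,720 = £8,160. £387,150 is £54,750 into a £90,000 phase-out range, leaving 35,250/90,000 of the credit: £8,160 × 35,250/90,000 = £3,196.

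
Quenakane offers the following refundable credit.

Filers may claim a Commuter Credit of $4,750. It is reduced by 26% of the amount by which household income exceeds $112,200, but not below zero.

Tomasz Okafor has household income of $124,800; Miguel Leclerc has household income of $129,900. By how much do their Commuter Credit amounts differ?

$1,326

Tomasz ($124,800): Commuter Credit: 26% of the $12,600 excess over $112,200 is $3,276; credit = $4,750 − $3,276 = $1,474.
Miguel ($129,900): Commuter Credit: 26% of the $17,700 excess over $112,200 is $4,602; credit = $4,750 − $4,602 = $148.
Difference: |$1,474 − $148| = $1,326.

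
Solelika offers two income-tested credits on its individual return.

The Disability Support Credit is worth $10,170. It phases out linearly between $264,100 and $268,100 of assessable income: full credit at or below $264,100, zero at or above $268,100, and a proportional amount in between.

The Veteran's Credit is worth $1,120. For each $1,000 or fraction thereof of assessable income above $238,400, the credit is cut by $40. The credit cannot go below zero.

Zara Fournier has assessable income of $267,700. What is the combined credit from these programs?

$1,017

Disability Support Credit: $267,700 is $3,600 into a $4,000 phase-out range, leaving 400/4,000 of the credit: $10,170 × 400/4,000 = $1,017.
Veteran's Credit: income exceeds $238,400 by $29,300 → 30 increments × $40 = $1,200 ≥ base, so the credit is $0.
Total: $1,017 + $0 = $1,017.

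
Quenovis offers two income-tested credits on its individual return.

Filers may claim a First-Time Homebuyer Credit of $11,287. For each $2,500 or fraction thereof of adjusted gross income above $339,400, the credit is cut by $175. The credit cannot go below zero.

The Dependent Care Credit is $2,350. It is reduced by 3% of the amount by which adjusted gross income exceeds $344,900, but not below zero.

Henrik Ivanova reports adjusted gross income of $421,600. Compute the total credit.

$5,561

First-Time Homebuyer Credit: income exceeds $339,400 by $82,200, which is 33 full-or-partial $2,500 increments; reduction = 33 × $175 = $5,775, leaving $5,512.
Dependent Care Credit: 3% of the $76,700 excess over $344,900 is $2,301; credit = $2,350 − $2,301 = $49.
Total: $5,512 + $49 = $5,561.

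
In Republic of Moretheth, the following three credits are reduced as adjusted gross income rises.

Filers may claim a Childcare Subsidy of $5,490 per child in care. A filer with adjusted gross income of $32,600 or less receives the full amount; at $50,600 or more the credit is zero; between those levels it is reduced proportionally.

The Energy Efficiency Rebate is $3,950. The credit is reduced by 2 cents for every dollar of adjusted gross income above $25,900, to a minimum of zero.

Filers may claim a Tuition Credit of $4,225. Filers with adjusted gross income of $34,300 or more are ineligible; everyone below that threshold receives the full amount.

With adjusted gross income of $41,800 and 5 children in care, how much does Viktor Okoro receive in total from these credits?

Childcare Subsidy: base = 5 × $5,490 = $27,450. $41,800 is $9,200 into a $18,000 phase-out range, leaving 8,800/18,000 of the credit: $27,450 × 8,800/18,000 = $13,420.
Energy Efficiency Rebate: 2% of the $15,900 excess over $25,900 is $318; credit = $3,950 − $318 = $3,632.
Tuition Credit: $41,800 meets or exceeds the $34,300 cutoff, so the credit is $0.
Total: $13,420 + $3,632 + $0 = $17,052.

$17,052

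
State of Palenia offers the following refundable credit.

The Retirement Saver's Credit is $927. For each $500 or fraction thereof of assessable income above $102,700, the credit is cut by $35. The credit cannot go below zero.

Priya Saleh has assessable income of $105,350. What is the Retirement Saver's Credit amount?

Retirement Saver's Credit: income exceeds $102,700 by $2,650, which is 6 full-or-partial $500 increments; reduction = 6 × $35 = $210, leaving $717.

$717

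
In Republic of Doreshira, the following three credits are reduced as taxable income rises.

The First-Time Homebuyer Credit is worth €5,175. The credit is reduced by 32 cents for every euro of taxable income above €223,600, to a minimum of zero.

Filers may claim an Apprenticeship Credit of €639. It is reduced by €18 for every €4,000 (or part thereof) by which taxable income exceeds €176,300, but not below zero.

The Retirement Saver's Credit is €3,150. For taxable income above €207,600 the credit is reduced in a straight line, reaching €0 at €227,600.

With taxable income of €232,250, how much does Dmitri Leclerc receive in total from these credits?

€2,794

First-Time Homebuyer Credit: 32% of the €8,650 excess over €223,600 is €2,768; credit = €5,175 − €2,768 = €2,407.
Apprenticeship Credit: income exceeds €176,300 by €55,950, which is 14 full-or-partial €4,000 increments; reduction = 14 × €18 = €252, leaving €387.
Retirement Saver's Credit: €232,250 is at or above €227,600, so the credit is €0.
Total: €2,407 + €387 + €0 = €2,794.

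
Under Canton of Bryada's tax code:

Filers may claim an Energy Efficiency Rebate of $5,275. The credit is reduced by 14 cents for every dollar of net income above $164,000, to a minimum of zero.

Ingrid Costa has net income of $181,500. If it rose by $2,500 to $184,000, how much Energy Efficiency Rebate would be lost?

$350

At $181,500 — 14% of the $17,500 excess over $164,000 is $2,450; credit = $5,275 − $2,450 = $2,825.
At $184,000 — 14% of the $20,000 excess over $164,000 is $2,800; credit = $5,275 − $2,800 = $2,475.
Lost: $2,825 − $2,475 = $350.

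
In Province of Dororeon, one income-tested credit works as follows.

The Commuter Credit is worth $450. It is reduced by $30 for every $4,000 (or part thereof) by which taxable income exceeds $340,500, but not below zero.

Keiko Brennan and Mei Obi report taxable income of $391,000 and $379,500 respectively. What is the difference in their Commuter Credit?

Keiko ($391,000): Commuter Credit: income exceeds $340,500 by $50,500, which is 13 full-or-partial $4,000 increments; reduction = 13 × $30 = $390, leaving $60.
Mei ($379,500): Commuter Credit: income exceeds $340,500 by $39,000, which is 10 full-or-partial $4,000 increments; reduction = 10 × $30 = $300, leaving $150.
Difference: |$60 − $150| = $90.

$90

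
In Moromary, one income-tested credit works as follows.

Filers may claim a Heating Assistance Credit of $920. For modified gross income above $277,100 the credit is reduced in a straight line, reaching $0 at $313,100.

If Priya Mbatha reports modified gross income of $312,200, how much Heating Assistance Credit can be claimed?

Heating Assistance Credit: $312,200 is $35,100 into a $36,000 phase-out range, leaving 900/36,000 of the credit: $920 × 900/36,000 = $23.

$23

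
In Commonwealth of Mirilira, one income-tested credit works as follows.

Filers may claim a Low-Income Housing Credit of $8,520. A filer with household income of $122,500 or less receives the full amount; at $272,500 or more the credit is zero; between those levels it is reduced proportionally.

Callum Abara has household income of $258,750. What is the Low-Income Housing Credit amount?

$781

Low-Income Housing Credit: $258,750 is $136,250 into a $150,000 phase-out range, leaving 13,750/150,000 of the credit: $8,520 × 13,750/150,000 = $781.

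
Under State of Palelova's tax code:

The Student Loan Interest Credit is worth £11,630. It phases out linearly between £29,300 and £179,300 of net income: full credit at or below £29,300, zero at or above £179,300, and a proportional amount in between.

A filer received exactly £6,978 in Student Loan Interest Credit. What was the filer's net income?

£6,978 is 6,978/11,630 of the full £11,630, so 4,652/11,630 of the £150,000 range has been used: income = £29,300 + £150,000 × 4,652/11,630 = £89,300.

£89,300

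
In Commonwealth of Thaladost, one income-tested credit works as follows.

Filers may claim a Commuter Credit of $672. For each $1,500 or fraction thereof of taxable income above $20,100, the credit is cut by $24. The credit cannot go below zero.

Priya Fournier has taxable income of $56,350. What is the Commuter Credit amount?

$72

Commuter Credit: income exceeds $20,100 by $36,250, which is 25 full-or-partial $1,500 increments; reduction = 25 × $24 = $600, leaving $72.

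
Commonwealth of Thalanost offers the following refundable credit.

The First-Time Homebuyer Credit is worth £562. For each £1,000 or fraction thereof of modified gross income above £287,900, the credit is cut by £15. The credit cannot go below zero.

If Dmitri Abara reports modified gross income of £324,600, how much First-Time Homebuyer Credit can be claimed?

First-Time Homebuyer Credit: income exceeds £287,900 by £36,700, which is 37 full-or-partial £1,000 increments; reduction = 37 × £15 = £555, leaving £7.

£7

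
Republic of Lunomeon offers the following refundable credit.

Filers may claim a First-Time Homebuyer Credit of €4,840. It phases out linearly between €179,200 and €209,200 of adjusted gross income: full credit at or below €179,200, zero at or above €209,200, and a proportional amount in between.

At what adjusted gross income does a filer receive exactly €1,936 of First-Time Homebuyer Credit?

€1,936 is 1,936/4,840 of the full €4,840, so 2,904/4,840 of the €30,000 range has been used: income = €179,200 + €30,000 × 2,904/4,840 = €197,200.

€197,200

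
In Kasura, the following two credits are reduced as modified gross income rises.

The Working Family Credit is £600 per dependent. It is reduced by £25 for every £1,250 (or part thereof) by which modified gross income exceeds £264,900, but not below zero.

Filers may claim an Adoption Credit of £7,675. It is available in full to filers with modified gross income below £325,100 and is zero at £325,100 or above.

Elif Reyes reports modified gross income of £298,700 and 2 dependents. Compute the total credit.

£8,175

Working Family Credit: base = 2 × £600 = £1,200. income exceeds £264,900 by £33,800, which is 28 full-or-partial £1,250 increments; reduction = 28 × £25 = £700, leaving £500.
Adoption Credit: £298,700 is below the £325,100 cutoff, so the full £7,675 applies.
Total: £500 + £7,675 = £8,175.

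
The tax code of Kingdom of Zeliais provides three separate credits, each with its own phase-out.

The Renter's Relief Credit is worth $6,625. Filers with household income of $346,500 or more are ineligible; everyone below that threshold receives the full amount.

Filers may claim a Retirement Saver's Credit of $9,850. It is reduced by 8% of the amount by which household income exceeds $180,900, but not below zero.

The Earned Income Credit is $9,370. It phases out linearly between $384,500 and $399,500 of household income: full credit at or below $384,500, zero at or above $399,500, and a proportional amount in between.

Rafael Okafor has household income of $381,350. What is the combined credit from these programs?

$9,370

Renter's Relief Credit: $381,350 meets or exceeds the $346,500 cutoff, so the credit is $0.
Retirement Saver's Credit: 8% of the $200,450 excess over $180,900 is $16,036 ≥ base, so the credit is $0.
Earned Income Credit: $381,350 is at or below the $384,500 threshold, so the full $9,370 applies.
Total: $0 + $0 + $9,370 = $9,370.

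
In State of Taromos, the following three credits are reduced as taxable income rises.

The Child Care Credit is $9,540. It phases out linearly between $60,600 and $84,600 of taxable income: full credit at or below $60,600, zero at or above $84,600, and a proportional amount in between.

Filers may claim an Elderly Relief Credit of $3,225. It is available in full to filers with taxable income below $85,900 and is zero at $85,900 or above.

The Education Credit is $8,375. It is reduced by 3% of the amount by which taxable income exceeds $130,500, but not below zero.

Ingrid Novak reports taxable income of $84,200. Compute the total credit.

$11,759

Child Care Credit: $84,200 is $23,600 into a $24,000 phase-out range, leaving 400/24,000 of the credit: $9,540 × 400/24,000 = $159.
Elderly Relief Credit: $84,200 is below the $85,900 cutoff, so the full $3,225 applies.
Education Credit: $84,200 is at or below the $130,500 threshold, so the full $8,375 applies.
Total: $159 + $3,225 + $8,375 = $11,759.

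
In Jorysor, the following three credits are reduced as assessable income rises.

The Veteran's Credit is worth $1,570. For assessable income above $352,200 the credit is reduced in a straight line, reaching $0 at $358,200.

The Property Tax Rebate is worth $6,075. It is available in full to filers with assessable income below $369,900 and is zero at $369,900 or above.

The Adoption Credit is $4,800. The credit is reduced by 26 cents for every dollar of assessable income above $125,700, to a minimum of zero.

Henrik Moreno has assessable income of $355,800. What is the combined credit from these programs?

$6,703

Veteran's Credit: $355,800 is $3,600 into a $6,000 phase-out range, leaving 2,400/6,000 of the credit: $1,570 × 2,400/6,000 = $628.
Property Tax Rebate: $355,800 is below the $369,900 cutoff, so the full $6,075 applies.
Adoption Credit: 26% of the $230,100 excess over $125,700 is $59,826 ≥ base, so the credit is $0.
Total: $628 + $6,075 + $0 = $6,703.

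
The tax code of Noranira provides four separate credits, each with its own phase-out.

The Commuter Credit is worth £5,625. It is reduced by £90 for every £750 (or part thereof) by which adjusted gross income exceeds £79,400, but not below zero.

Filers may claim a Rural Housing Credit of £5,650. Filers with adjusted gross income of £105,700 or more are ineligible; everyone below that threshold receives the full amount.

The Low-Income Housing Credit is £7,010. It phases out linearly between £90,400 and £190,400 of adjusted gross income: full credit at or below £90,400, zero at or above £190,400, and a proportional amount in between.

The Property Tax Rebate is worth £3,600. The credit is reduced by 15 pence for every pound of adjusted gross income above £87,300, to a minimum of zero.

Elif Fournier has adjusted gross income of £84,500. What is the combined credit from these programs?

Commuter Credit: income exceeds £79,400 by £5,100, which is 7 full-or-partial £750 increments; reduction = 7 × £90 = £630, leaving £4,995.
Rural Housing Credit: £84,500 is below the £105,700 cutoff, so the full £5,650 applies.
Low-Income Housing Credit: £84,500 is at or below the £90,400 threshold, so the full £7,010 applies.
Property Tax Rebate: £84,500 is at or below the £87,300 threshold, so the full £3,600 applies.
Total: £4,995 + £5,650 + £7,010 + £3,600 = £21,255.

£21,255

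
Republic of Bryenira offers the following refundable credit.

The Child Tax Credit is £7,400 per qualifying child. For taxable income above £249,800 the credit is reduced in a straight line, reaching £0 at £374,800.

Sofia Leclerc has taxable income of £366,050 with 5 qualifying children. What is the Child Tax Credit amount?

£2,590

Child Tax Credit: base = 5 × £7,400 = £37,000. £366,050 is £116,250 into a £125,000 phase-out range, leaving 8,750/125,000 of the credit: £37,000 × 8,750/125,000 = £2,590.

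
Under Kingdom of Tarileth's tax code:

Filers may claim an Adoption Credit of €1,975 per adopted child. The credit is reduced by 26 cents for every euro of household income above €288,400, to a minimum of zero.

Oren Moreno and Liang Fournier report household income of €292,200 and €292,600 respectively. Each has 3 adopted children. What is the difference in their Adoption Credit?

Oren (€292,200): Adoption Credit: base = 3 × €1,975 = €5,925. 26% of the €3,800 excess over €288,400 is €988; credit = €5,925 − €988 = €4,937.
Liang (€292,600): Adoption Credit: base = 3 × €1,975 = €5,925. 26% of the €4,200 excess over €288,400 is €1,092; credit = €5,925 − €1,092 = €4,833.
Difference: |€4,937 − €4,833| = €104.

€104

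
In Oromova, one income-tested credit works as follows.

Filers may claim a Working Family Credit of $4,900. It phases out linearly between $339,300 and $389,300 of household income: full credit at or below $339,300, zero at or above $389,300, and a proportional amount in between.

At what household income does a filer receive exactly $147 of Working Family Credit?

$387,800

$147 is 147/4,900 of the full $4,900, so 4,753/4,900 of the $50,000 range has been used: income = $339,300 + $50,000 × 4,753/4,900 = $387,800.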